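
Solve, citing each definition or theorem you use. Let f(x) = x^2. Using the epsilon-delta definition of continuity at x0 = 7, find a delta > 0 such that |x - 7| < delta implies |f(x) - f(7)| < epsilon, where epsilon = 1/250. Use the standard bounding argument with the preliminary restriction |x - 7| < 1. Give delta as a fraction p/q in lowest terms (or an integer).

Factor: |x^2 - (7)^2| = |x - 7| * |x + 7|.
Impose |x - 7| < 1 first. Then |x + 7| = |(x - 7) + 2*(7)| <= |x - 7| + 2*|7| < 1 + 14 = 15.
So |x^2 - (7)^2| < delta * 15.
We need delta * 15 <= 1/250, i.e. delta <= 1/250/15 = 1/3750.
Since 1/3750 < 1, this is tighter than 1; take delta = 1/3750.
So delta = 1/3750 works.

1/3750


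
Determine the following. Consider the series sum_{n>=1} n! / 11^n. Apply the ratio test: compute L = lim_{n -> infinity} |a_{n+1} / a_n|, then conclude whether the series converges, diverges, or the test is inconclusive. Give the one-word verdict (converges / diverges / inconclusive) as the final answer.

Let a_n denote the general term. Form the ratio a_{n+1}/a_n and simplify:
a_{n+1}/a_n = n/11 + 1/11
Take the limit as n -> infinity: L = infinity.
Since L = infinity > 1 (or L = infinity), the ratio test implies the series diverges.

diverges


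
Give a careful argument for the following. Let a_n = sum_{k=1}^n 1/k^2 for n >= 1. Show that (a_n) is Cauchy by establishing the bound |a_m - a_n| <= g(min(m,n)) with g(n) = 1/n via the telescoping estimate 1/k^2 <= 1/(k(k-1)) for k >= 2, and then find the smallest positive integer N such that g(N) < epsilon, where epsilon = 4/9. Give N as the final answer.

For m > n >= 1: |a_m - a_n| = sum_{k=n+1}^m 1/k^2.
Use 1/k^2 <= 1/(k(k-1)) = 1/(k-1) - 1/k for k >= 2:
sum_{k=n+1}^m 1/k^2 <= sum_{k=n+1}^m (1/(k-1) - 1/k) = 1/n - 1/m <= 1/n.
By symmetry the same bound holds with n,m swapped, so |a_m - a_n| <= 1/min(m,n) = g(min(m,n)). Since g(n) -> 0, (a_n) is Cauchy.
Now solve g(N) < 4/9: 1/N < 4/9 <=> N > 1/(4/9) = 9/4.
The smallest integer strictly greater than 9/4 is N = 3.
Check: g(3) = 1/3 < 4/9; g(2) = 1/2 >= 4/9. So N = 3.

3


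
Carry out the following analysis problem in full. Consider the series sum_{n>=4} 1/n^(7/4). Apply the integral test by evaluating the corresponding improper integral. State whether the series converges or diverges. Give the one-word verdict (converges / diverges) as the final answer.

Let f(x) = x^(-7/4). Then f is positive, continuous, and decreasing on [4, infinity), so the integral test applies.
Compute the improper integral int_{4}^infinity f(x) dx:
  antiderivative F(x) = -4/(3*x^(3/4)).
  As x -> infinity, F(x) -> 0 (since p = 7/4 > 1).
  So int = F(infinity) - F(4) = 0 - (-sqrt(2)/3) = sqrt(2)/3.
  Finite, so by the integral test, the series converges.

converges


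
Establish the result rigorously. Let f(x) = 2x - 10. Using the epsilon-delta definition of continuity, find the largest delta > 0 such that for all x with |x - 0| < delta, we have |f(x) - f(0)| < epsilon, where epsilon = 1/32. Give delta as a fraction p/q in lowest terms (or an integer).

We compute f(0) = 2*(0) - 10 = -10.
|f(x) - f(0)| = |2x - 10 - (-10)| = |2(x - 0)| = 2|x - 0|.
We need 2|x - 0| < 1/32, i.e. |x - 0| < 1/32 / 2 = 1/64.
So any delta <= 1/64 works. Conversely, if delta > 1/64, then x = 0 + 1/64 satisfies |x - 0| = 1/64 < delta but |f(x) - f(0)| = 2 * 1/64 = 1/32, which is not < 1/32; so no larger delta works.
Hence the largest such delta is 1/64.

1/64


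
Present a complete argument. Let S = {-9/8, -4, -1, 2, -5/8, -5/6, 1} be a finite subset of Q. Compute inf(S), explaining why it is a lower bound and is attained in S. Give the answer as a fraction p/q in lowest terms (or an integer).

S is finite, so inf(S) = min(S).
Sorted increasing:
-4, -9/8, -1, -5/6, -5/8, 1, 2
The extremum is -4.
For every x in S, x >= -4. And -4 is in S, so it is attained.
Therefore inf(S) = -4.

-4


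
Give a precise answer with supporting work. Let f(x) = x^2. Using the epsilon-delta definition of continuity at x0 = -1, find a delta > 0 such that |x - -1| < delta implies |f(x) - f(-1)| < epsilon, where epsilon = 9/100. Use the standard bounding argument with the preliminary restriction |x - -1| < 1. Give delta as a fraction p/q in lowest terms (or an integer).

Factor: |x^2 - (-1)^2| = |x - -1| * |x + -1|.
Impose |x - -1| < 1 first. Then |x + -1| = |(x - -1) + 2*(-1)| <= |x - -1| + 2*|-1| < 1 + 2 = 3.
So |x^2 - (-1)^2| < delta * 3.
We need delta * 3 <= 9/100, i.e. delta <= 9/100/3 = 3/100.
Since 3/100 < 1, this is tighter than 1; take delta = 3/100.
So delta = 3/100 works.

3/100


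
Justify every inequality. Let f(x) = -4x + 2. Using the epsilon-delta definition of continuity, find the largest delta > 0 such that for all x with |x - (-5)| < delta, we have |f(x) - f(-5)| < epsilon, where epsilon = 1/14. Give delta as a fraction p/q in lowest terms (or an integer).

We compute f(-5) = -4*(-5) + 2 = 22.
|f(x) - f(-5)| = |-4x + 2 - (22)| = |-4(x - (-5))| = 4|x - (-5)|.
We need 4|x - (-5)| < 1/14, i.e. |x - (-5)| < 1/14 / 4 = 1/56.
So any delta <= 1/56 works. Conversely, if delta > 1/56, then x = -5 + 1/56 satisfies |x - (-5)| = 1/56 < delta but |f(x) - f(-5)| = 4 * 1/56 = 1/14, which is not < 1/14; so no larger delta works.
Hence the largest such delta is 1/56.

1/56


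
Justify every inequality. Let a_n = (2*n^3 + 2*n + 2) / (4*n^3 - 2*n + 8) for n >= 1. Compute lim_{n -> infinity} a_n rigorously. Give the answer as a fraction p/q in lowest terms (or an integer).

Divide numerator and denominator by n^3, the highest power:
numerator / n^3 = 2 + 2/n^2 + 2/n^3
denominator / n^3 = 4 - 2/n^2 + 8/n^3
As n -> infinity, all terms of the form c/n^k (k >= 1) tend to 0.
So numerator / n^3 -> 2 and denominator / n^3 -> 4.
Therefore lim a_n = 1/2.

1/2


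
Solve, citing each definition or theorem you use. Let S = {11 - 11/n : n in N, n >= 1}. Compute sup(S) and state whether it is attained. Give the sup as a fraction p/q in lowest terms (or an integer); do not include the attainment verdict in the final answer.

Analysis:
- Values: 0, 11/2, 22/3, 33/4, ... strictly increasing.
- Minimum is 0 (n=1); inf = 0 (attained).
- 11 - 11/n -> 11 from below; sup = 11, not attained.
Conclusion: sup(S) = 11, not attained in S.

11


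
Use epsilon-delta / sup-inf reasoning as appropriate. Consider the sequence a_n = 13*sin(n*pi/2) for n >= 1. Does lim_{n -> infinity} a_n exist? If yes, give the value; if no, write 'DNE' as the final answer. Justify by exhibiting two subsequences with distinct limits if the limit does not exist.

Examine the behaviour of a_n along subsequences.
a_{4k+1} = 13*sin(pi/2 + 2k*pi) = 13 -> 13. a_{4k+3} = 13*sin(3pi/2 + 2k*pi) = -13 -> -13.
Since these two subsequential limits are 13 and -13, distinct, the full sequence cannot converge (a convergent sequence has all subsequences tending to the same limit). So lim a_n does not exist.

DNE


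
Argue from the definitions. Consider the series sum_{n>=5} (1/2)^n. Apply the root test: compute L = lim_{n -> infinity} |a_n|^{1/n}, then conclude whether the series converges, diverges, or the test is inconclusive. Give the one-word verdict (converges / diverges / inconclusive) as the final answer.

Let a_n denote the general term. Form |a_n|^(1/n) and simplify:
|a_n|^(1/n) = 1/2
Take the limit as n -> infinity: L = 1/2.
Since L = 1/2 < 1, the root test implies convergence.

converges


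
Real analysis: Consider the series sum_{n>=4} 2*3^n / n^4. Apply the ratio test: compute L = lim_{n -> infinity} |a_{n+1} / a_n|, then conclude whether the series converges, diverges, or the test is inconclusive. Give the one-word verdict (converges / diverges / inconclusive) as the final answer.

Let a_n denote the general term. Form the ratio a_{n+1}/a_n and simplify:
a_{n+1}/a_n = 3*n^4/(n + 1)^4
Take the limit as n -> infinity: L = 3.
Since L = 3 > 1 (or L = infinity), the ratio test implies the series diverges.

diverges


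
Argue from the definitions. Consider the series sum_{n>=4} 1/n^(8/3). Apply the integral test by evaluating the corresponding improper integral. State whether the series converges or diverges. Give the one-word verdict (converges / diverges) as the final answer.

Let f(x) = x^(-8/3). Then f is positive, continuous, and decreasing on [4, infinity), so the integral test applies.
Compute the improper integral int_{4}^infinity f(x) dx:
  antiderivative F(x) = -3/(5*x^(5/3)).
  As x -> infinity, F(x) -> 0 (since p = 8/3 > 1).
  So int = F(infinity) - F(4) = 0 - (-3*2^(2/3)/80) = 3*2^(2/3)/80.
  Finite, so by the integral test, the series converges.

converges


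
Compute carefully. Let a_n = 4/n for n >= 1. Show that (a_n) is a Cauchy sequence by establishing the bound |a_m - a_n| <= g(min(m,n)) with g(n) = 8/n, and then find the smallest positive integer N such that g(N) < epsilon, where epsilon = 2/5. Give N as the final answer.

For any m, n >= 1, by the triangle inequality:
|a_m - a_n| = |4/m - 4/n| <= 4*1/m + 4*1/n <= 8/min(m,n).
So g(n) = 8/n bounds the Cauchy difference. Since g(n) -> 0, (a_n) is Cauchy.
Now solve g(N) < 2/5: 8/N < 2/5 <=> N > 8 / (2/5) = 20.
The smallest integer strictly greater than 20 is N = 21.
Check: g(21) = 8/21 = 8/21 < 2/5; g(20) = 2/5 >= 2/5. So N = 21.

21


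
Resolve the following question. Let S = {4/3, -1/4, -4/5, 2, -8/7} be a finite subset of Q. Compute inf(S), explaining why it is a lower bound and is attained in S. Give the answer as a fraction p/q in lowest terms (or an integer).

S is finite, so inf(S) = min(S).
Sorted increasing:
-8/7, -4/5, -1/4, 4/3, 2
The extremum is -8/7.
For every x in S, x >= -8/7. And -8/7 is in S, so it is attained.
Therefore inf(S) = -8/7.

-8/7


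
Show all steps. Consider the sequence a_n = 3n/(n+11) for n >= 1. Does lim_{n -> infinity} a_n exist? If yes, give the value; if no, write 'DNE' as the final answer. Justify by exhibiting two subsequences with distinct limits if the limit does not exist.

Examine the behaviour of a_n along subsequences.
Even-n subsequence a_{2k} = 3(2k)/(2k+11) -> 3. Odd-n subsequence a_{2k+1} = 3(2k+1)/(2k+12) -> 3. Both tend to 3, which suggests the limit is 3; verify directly.
|a_n - 3| = |3n - 3(n+11)| / (n+11) = 33/(n+11) < 33/n for every n >= 1.
Given epsilon > 0, choose a positive integer N > 33/epsilon. Then for all n >= N, |a_n - 3| < 33/n <= 33/N < epsilon.
So by the definition of the limit, lim a_n exists and equals 3.

3


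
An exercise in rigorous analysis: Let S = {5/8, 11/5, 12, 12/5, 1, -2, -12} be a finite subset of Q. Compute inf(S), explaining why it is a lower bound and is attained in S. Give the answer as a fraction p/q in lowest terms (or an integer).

S is finite, so inf(S) = min(S).
Sorted increasing:
-12, -2, 5/8, 1, 11/5, 12/5, 12
The extremum is -12.
For every x in S, x >= -12. And -12 is in S, so it is attained.
Therefore inf(S) = -12.

-12


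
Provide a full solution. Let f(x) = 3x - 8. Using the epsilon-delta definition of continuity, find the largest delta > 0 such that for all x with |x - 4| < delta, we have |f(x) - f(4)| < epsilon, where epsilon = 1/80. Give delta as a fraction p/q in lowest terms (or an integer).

We compute f(4) = 3*(4) - 8 = 4.
|f(x) - f(4)| = |3x - 8 - (4)| = |3(x - 4)| = 3|x - 4|.
We need 3|x - 4| < 1/80, i.e. |x - 4| < 1/80 / 3 = 1/240.
So any delta <= 1/240 works. Conversely, if delta > 1/240, then x = 4 + 1/240 satisfies |x - 4| = 1/240 < delta but |f(x) - f(4)| = 3 * 1/240 = 1/80, which is not < 1/80; so no larger delta works.
Hence the largest such delta is 1/240.

1/240


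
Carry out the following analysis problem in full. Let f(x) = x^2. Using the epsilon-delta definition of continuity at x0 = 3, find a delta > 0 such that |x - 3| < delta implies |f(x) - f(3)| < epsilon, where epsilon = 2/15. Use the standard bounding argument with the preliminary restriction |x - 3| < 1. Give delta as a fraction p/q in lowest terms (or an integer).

Factor: |x^2 - (3)^2| = |x - 3| * |x + 3|.
Impose |x - 3| < 1 first. Then |x + 3| = |(x - 3) + 2*(3)| <= |x - 3| + 2*|3| < 1 + 6 = 7.
So |x^2 - (3)^2| < delta * 7.
We need delta * 7 <= 2/15, i.e. delta <= 2/15/7 = 2/105.
Since 2/105 < 1, this is tighter than 1; take delta = 2/105.
So delta = 2/105 works.

2/105


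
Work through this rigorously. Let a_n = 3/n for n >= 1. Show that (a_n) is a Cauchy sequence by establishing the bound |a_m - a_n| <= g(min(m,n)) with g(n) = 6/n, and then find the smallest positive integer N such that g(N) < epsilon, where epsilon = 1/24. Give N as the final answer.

For any m, n >= 1, by the triangle inequality:
|a_m - a_n| = |3/m - 3/n| <= 3*1/m + 3*1/n <= 6/min(m,n).
So g(n) = 6/n bounds the Cauchy difference. Since g(n) -> 0, (a_n) is Cauchy.
Now solve g(N) < 1/24: 6/N < 1/24 <=> N > 6 / (1/24) = 144.
The smallest integer strictly greater than 144 is N = 145.
Check: g(145) = 6/145 = 6/145 < 1/24; g(144) = 1/24 >= 1/24. So N = 145.

145


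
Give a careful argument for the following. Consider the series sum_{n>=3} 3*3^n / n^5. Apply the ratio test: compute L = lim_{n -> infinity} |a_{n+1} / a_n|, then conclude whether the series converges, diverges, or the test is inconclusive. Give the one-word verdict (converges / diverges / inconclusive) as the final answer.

Let a_n denote the general term. Form the ratio a_{n+1}/a_n and simplify:
a_{n+1}/a_n = 3*n^5/(n + 1)^5
Take the limit as n -> infinity: L = 3.
Since L = 3 > 1 (or L = infinity), the ratio test implies the series diverges.

diverges


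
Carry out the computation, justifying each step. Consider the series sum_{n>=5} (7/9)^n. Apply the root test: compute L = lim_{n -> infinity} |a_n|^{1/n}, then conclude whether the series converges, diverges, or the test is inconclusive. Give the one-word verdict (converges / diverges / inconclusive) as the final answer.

Let a_n denote the general term. Form |a_n|^(1/n) and simplify:
|a_n|^(1/n) = 7/9
Take the limit as n -> infinity: L = 7/9.
Since L = 7/9 < 1, the root test implies convergence.

converges


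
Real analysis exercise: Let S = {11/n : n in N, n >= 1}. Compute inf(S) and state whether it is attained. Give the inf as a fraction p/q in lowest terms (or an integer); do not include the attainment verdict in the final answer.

Analysis:
- Values: 11, 11/2, 11/3, 11/4, ... strictly decreasing.
- The maximum is 11 (n=1); sup = 11 (attained).
- The set is bounded below by 0; 11/n -> 0 so 0 is the greatest lower bound.
- 0 is not in the set, so inf = 0 is not attained.
Conclusion: inf(S) = 0, not attained in S.

0


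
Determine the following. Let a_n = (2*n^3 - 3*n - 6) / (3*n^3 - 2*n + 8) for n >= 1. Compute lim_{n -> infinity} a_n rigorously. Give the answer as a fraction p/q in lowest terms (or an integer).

Divide numerator and denominator by n^3, the highest power:
numerator / n^3 = 2 - 3/n^2 - 6/n^3
denominator / n^3 = 3 - 2/n^2 + 8/n^3
As n -> infinity, all terms of the form c/n^k (k >= 1) tend to 0.
So numerator / n^3 -> 2 and denominator / n^3 -> 3.
Therefore lim a_n = 2/3.

2/3


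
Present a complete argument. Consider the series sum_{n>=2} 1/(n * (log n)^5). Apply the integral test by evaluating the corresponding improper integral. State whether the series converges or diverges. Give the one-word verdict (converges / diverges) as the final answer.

Let f(x) = 1/(x*log(x)^5). Then f is positive, continuous, and decreasing on [2, infinity), so the integral test applies.
Compute the improper integral int_{2}^infinity f(x) dx:
  antiderivative F(x) = -1/(4*log(x)^4).
  F(x) -> 0 as x -> infinity.  int = 0 - F(2) = 1/(4*log(2)^4) < infinity. By the integral test, the series converges.

converges


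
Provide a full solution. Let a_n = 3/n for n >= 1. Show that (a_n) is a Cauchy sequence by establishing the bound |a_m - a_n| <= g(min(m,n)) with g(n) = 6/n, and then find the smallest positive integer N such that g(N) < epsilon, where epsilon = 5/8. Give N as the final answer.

For any m, n >= 1, by the triangle inequality:
|a_m - a_n| = |3/m - 3/n| <= 3*1/m + 3*1/n <= 6/min(m,n).
So g(n) = 6/n bounds the Cauchy difference. Since g(n) -> 0, (a_n) is Cauchy.
Now solve g(N) < 5/8: 6/N < 5/8 <=> N > 6 / (5/8) = 48/5.
The smallest integer strictly greater than 48/5 is N = 10.
Check: g(10) = 6/10 = 3/5 < 5/8; g(9) = 2/3 >= 5/8. So N = 10.

10


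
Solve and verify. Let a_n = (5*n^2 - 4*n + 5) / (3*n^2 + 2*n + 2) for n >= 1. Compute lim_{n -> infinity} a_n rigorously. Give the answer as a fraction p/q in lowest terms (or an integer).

Divide numerator and denominator by n^2, the highest power:
numerator / n^2 = 5 - 4/n + 5/n^2
denominator / n^2 = 3 + 2/n + 2/n^2
As n -> infinity, all terms of the form c/n^k (k >= 1) tend to 0.
So numerator / n^2 -> 5 and denominator / n^2 -> 3.
Therefore lim a_n = 5/3.

5/3


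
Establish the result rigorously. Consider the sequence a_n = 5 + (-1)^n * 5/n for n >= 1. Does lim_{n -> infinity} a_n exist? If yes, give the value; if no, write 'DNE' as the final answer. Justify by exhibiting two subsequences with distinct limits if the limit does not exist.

Examine the behaviour of a_n along subsequences.
Even-n subsequence a_{2k} = 5 + 5/(2k) -> 5. Odd-n subsequence a_{2k+1} = 5 - 5/(2k+1) -> 5. Both tend to 5, which suggests the limit is 5; verify directly.
|a_n - 5| = |(-1)^n * 5/n| = 5/n for every n >= 1.
Given epsilon > 0, choose a positive integer N > 5/epsilon. Then for all n >= N, |a_n - 5| = 5/n <= 5/N < epsilon.
So by the definition of the limit, lim a_n exists and equals 5.

5


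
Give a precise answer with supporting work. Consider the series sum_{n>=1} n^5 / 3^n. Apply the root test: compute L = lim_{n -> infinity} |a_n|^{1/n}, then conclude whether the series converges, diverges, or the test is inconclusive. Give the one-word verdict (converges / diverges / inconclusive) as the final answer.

Let a_n denote the general term. Form |a_n|^(1/n) and simplify:
|a_n|^(1/n) = n^(5/n)/3
Take the limit as n -> infinity: L = 1/3.
Since L = 1/3 < 1, the root test implies convergence.

converges


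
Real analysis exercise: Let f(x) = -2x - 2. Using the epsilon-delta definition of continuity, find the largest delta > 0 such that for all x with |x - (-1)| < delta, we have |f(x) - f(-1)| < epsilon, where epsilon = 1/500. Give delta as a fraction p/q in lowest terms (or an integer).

We compute f(-1) = -2*(-1) - 2 = 0.
|f(x) - f(-1)| = |-2x - 2 - (0)| = |-2(x - (-1))| = 2|x - (-1)|.
We need 2|x - (-1)| < 1/500, i.e. |x - (-1)| < 1/500 / 2 = 1/1000.
So any delta <= 1/1000 works. Conversely, if delta > 1/1000, then x = -1 + 1/1000 satisfies |x - (-1)| = 1/1000 < delta but |f(x) - f(-1)| = 2 * 1/1000 = 1/500, which is not < 1/500; so no larger delta works.
Hence the largest such delta is 1/1000.

1/1000


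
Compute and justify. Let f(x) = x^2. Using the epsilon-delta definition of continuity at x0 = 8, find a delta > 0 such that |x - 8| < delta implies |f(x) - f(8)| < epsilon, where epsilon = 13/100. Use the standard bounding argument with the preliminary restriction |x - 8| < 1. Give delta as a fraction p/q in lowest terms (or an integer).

Factor: |x^2 - (8)^2| = |x - 8| * |x + 8|.
Impose |x - 8| < 1 first. Then |x + 8| = |(x - 8) + 2*(8)| <= |x - 8| + 2*|8| < 1 + 16 = 17.
So |x^2 - (8)^2| < delta * 17.
We need delta * 17 <= 13/100, i.e. delta <= 13/100/17 = 13/1700.
Since 13/1700 < 1, this is tighter than 1; take delta = 13/1700.
So delta = 13/1700 works.

13/1700


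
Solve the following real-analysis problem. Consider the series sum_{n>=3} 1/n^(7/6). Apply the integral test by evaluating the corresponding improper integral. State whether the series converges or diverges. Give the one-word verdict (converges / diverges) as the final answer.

Let f(x) = x^(-7/6). Then f is positive, continuous, and decreasing on [3, infinity), so the integral test applies.
Compute the improper integral int_{3}^infinity f(x) dx:
  antiderivative F(x) = -6/x^(1/6).
  As x -> infinity, F(x) -> 0 (since p = 7/6 > 1).
  So int = F(infinity) - F(3) = 0 - (-2*3^(5/6)) = 2*3^(5/6).
  Finite, so by the integral test, the series converges.

converges


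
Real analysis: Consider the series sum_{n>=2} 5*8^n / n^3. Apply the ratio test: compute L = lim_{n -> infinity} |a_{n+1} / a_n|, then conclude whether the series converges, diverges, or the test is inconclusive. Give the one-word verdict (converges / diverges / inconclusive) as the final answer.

Let a_n denote the general term. Form the ratio a_{n+1}/a_n and simplify:
a_{n+1}/a_n = 8*n^3/(n + 1)^3
Take the limit as n -> infinity: L = 8.
Since L = 8 > 1 (or L = infinity), the ratio test implies the series diverges.

diverges


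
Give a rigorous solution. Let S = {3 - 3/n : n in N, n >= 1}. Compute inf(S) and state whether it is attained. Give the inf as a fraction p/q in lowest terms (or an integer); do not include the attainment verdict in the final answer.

Analysis:
- Values: 0, 3/2, 2, 9/4, ... strictly increasing.
- Minimum is 0 (n=1); inf = 0 (attained).
- 3 - 3/n -> 3 from below; sup = 3, not attained.
Conclusion: inf(S) = 0, attained in S.

0


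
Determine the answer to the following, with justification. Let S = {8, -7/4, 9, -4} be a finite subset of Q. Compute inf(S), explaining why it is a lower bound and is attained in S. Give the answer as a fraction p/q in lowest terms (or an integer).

S is finite, so inf(S) = min(S).
Sorted increasing:
-4, -7/4, 8, 9
The extremum is -4.
For every x in S, x >= -4. And -4 is in S, so it is attained.
Therefore inf(S) = -4.

-4


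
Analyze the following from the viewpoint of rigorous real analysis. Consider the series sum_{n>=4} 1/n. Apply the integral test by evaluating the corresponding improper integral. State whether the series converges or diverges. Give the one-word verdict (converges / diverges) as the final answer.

Let f(x) = 1/x. Then f is positive, continuous, and decreasing on [4, infinity), so the integral test applies.
Compute the improper integral int_{4}^infinity f(x) dx:
  antiderivative F(x) = log(x).
  As x -> infinity, log(x) -> infinity.
  So int = infinity - log(4) = infinity. By the integral test, the series diverges.

diverges


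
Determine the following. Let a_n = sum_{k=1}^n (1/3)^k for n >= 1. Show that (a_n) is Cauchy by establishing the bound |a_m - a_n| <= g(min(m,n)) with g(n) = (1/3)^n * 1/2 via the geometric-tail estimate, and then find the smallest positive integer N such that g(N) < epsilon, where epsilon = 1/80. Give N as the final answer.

For m > n >= 1: |a_m - a_n| = sum_{k=n+1}^m (1/3)^k < sum_{k=n+1}^infinity (1/3)^k = (1/3)^(n+1) / (1 - 1/3) = (1/3)^n * (1/3) * (3/2) = (1/3)^n * 1/2.
So g(n) = (1/3)^n / 2. Since g(n) -> 0, (a_n) is Cauchy.
Now solve g(N) < 1/80: (1/3)^N / 2 < 1/80 <=> 3^N > 1 / (2 * 1/80) = 40.
Check powers of 3: 3^3 = 27 <= 40, 3^4 = 81 > 40.
So the smallest such N is 4. Check: g(4) = 1/(2 * 81) = 1/162 < 1/80.

4


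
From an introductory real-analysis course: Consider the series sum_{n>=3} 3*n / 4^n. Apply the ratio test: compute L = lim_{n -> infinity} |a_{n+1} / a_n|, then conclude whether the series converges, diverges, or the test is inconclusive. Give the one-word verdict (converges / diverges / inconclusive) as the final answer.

Let a_n denote the general term. Form the ratio a_{n+1}/a_n and simplify:
a_{n+1}/a_n = (n + 1)/(4*n)
Take the limit as n -> infinity: L = 1/4.
Since L = 1/4 < 1, the ratio test implies the series converges.

converges


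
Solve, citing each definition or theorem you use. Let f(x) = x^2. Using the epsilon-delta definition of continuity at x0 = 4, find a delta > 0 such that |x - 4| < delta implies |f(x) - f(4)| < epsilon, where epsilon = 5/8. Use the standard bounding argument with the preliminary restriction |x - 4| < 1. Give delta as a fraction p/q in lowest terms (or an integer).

Factor: |x^2 - (4)^2| = |x - 4| * |x + 4|.
Impose |x - 4| < 1 first. Then |x + 4| = |(x - 4) + 2*(4)| <= |x - 4| + 2*|4| < 1 + 8 = 9.
So |x^2 - (4)^2| < delta * 9.
We need delta * 9 <= 5/8, i.e. delta <= 5/8/9 = 5/72.
Since 5/72 < 1, this is tighter than 1; take delta = 5/72.
So delta = 5/72 works.

5/72


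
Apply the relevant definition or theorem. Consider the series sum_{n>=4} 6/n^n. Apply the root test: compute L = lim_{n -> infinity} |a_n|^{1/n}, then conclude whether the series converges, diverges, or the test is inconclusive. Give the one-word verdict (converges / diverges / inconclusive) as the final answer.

Let a_n denote the general term. Form |a_n|^(1/n) and simplify:
|a_n|^(1/n) = 6^(1/n)/n
Take the limit as n -> infinity: L = 0.
Since L = 0 < 1, the root test implies convergence.

converges


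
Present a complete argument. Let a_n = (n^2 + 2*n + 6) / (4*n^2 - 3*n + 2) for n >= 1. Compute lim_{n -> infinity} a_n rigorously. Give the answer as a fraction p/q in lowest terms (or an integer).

Divide numerator and denominator by n^2, the highest power:
numerator / n^2 = 1 + 2/n + 6/n^2
denominator / n^2 = 4 - 3/n + 2/n^2
As n -> infinity, all terms of the form c/n^k (k >= 1) tend to 0.
So numerator / n^2 -> 1 and denominator / n^2 -> 4.
Therefore lim a_n = 1/4.

1/4


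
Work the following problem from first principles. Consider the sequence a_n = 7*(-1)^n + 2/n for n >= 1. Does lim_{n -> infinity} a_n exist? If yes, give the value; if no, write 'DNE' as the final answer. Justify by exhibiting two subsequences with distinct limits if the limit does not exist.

Examine the behaviour of a_n along subsequences.
a_{2k} = 7 + 2/(2k) -> 7. a_{2k+1} = -7 + 2/(2k+1) -> -7.
Since these two subsequential limits are 7 and -7, distinct, the full sequence cannot converge (a convergent sequence has all subsequences tending to the same limit). So lim a_n does not exist.

DNE


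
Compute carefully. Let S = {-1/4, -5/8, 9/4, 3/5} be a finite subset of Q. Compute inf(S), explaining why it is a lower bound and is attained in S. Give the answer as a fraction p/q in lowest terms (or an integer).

S is finite, so inf(S) = min(S).
Sorted increasing:
-5/8, -1/4, 3/5, 9/4
The extremum is -5/8.
For every x in S, x >= -5/8. And -5/8 is in S, so it is attained.
Therefore inf(S) = -5/8.

-5/8


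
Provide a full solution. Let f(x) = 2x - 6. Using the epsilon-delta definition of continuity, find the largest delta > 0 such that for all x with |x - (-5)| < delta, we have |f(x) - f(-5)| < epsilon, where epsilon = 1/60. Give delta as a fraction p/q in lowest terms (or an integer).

We compute f(-5) = 2*(-5) - 6 = -16.
|f(x) - f(-5)| = |2x - 6 - (-16)| = |2(x - (-5))| = 2|x - (-5)|.
We need 2|x - (-5)| < 1/60, i.e. |x - (-5)| < 1/60 / 2 = 1/120.
So any delta <= 1/120 works. Conversely, if delta > 1/120, then x = -5 + 1/120 satisfies |x - (-5)| = 1/120 < delta but |f(x) - f(-5)| = 2 * 1/120 = 1/60, which is not < 1/60; so no larger delta works.
Hence the largest such delta is 1/120.

1/120


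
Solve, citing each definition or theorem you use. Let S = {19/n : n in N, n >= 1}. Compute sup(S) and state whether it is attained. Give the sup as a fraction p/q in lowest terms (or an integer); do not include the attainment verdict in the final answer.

Analysis:
- Values: 19, 19/2, 19/3, 19/4, ... strictly decreasing.
- The maximum is 19 (n=1); sup = 19 (attained).
- The set is bounded below by 0; 19/n -> 0 so 0 is the greatest lower bound.
- 0 is not in the set, so inf = 0 is not attained.
Conclusion: sup(S) = 19, attained in S.

19


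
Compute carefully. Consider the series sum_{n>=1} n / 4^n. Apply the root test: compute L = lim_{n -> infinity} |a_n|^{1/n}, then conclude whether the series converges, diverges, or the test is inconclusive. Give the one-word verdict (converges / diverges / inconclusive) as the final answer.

Let a_n denote the general term. Form |a_n|^(1/n) and simplify:
|a_n|^(1/n) = n^(1/n)/4
Take the limit as n -> infinity: L = 1/4.
Since L = 1/4 < 1, the root test implies convergence.

converges


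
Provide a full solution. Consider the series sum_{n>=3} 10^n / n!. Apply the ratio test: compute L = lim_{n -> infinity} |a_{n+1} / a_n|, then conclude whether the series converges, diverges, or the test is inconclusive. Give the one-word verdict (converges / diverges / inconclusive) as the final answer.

Let a_n denote the general term. Form the ratio a_{n+1}/a_n and simplify:
a_{n+1}/a_n = 10/(n + 1)
Take the limit as n -> infinity: L = 0.
Since L = 0 < 1, the ratio test implies the series converges.

converges


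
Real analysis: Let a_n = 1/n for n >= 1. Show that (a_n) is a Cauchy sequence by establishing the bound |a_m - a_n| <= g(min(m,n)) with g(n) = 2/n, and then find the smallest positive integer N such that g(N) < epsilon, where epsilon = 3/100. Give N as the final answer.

For any m, n >= 1, by the triangle inequality:
|a_m - a_n| = |1/m - 1/n| <= 1/m + 1/n <= 2/min(m,n).
So g(n) = 2/n bounds the Cauchy difference. Since g(n) -> 0, (a_n) is Cauchy.
Now solve g(N) < 3/100: 2/N < 3/100 <=> N > 2 / (3/100) = 200/3.
The smallest integer strictly greater than 200/3 is N = 67.
Check: g(67) = 2/67 = 2/67 < 3/100; g(66) = 1/33 >= 3/100. So N = 67.

67


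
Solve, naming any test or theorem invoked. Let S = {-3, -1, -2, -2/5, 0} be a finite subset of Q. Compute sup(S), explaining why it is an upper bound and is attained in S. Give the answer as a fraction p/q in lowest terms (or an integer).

S is finite, so sup(S) = max(S).
Sorted decreasing:
0, -2/5, -1, -2, -3
The extremum is 0.
For every x in S, x <= 0. And 0 is in S, so it is attained.
Therefore sup(S) = 0.

0


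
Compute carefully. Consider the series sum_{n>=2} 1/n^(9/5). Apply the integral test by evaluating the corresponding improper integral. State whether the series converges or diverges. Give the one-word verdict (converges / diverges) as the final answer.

Let f(x) = x^(-9/5). Then f is positive, continuous, and decreasing on [2, infinity), so the integral test applies.
Compute the improper integral int_{2}^infinity f(x) dx:
  antiderivative F(x) = -5/(4*x^(4/5)).
  As x -> infinity, F(x) -> 0 (since p = 9/5 > 1).
  So int = F(infinity) - F(2) = 0 - (-5*2^(1/5)/8) = 5*2^(1/5)/8.
  Finite, so by the integral test, the series converges.

converges


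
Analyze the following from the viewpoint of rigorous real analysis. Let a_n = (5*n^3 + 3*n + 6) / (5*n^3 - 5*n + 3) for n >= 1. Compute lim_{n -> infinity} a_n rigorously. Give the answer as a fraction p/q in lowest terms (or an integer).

Divide numerator and denominator by n^3, the highest power:
numerator / n^3 = 5 + 3/n^2 + 6/n^3
denominator / n^3 = 5 - 5/n^2 + 3/n^3
As n -> infinity, all terms of the form c/n^k (k >= 1) tend to 0.
So numerator / n^3 -> 5 and denominator / n^3 -> 5.
Therefore lim a_n = 1.

1


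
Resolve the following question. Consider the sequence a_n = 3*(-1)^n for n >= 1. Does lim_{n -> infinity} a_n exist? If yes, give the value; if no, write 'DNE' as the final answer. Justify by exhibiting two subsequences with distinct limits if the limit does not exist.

Examine the behaviour of a_n along subsequences.
Even-n subsequence a_{2k} = 3 -> 3. Odd-n subsequence a_{2k+1} = -3 -> -3.
Since these two subsequential limits are 3 and -3, distinct, the full sequence cannot converge (a convergent sequence has all subsequences tending to the same limit). So lim a_n does not exist.

DNE


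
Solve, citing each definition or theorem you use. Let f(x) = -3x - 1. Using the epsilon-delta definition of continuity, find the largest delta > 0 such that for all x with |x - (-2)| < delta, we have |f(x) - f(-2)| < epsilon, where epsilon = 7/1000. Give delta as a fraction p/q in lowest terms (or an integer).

We compute f(-2) = -3*(-2) - 1 = 5.
|f(x) - f(-2)| = |-3x - 1 - (5)| = |-3(x - (-2))| = 3|x - (-2)|.
We need 3|x - (-2)| < 7/1000, i.e. |x - (-2)| < 7/1000 / 3 = 7/3000.
So any delta <= 7/3000 works. Conversely, if delta > 7/3000, then x = -2 + 7/3000 satisfies |x - (-2)| = 7/3000 < delta but |f(x) - f(-2)| = 3 * 7/3000 = 7/1000, which is not < 7/1000; so no larger delta works.
Hence the largest such delta is 7/3000.

7/3000


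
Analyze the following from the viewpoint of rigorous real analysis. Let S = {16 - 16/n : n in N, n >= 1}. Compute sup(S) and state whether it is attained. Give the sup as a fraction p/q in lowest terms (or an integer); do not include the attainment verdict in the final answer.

Analysis:
- Values: 0, 8, 32/3, 12, ... strictly increasing.
- Minimum is 0 (n=1); inf = 0 (attained).
- 16 - 16/n -> 16 from below; sup = 16, not attained.
Conclusion: sup(S) = 16, not attained in S.

16


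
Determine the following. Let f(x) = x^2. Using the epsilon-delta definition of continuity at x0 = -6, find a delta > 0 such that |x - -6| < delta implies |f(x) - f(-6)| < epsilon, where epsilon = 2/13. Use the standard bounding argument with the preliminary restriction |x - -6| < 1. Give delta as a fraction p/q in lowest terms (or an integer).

Factor: |x^2 - (-6)^2| = |x - -6| * |x + -6|.
Impose |x - -6| < 1 first. Then |x + -6| = |(x - -6) + 2*(-6)| <= |x - -6| + 2*|-6| < 1 + 12 = 13.
So |x^2 - (-6)^2| < delta * 13.
We need delta * 13 <= 2/13, i.e. delta <= 2/13/13 = 2/169.
Since 2/169 < 1, this is tighter than 1; take delta = 2/169.
So delta = 2/169 works.

2/169


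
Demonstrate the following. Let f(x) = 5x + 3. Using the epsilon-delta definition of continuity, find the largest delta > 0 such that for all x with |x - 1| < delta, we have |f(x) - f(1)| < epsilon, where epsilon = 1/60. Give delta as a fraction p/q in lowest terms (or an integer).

We compute f(1) = 5*(1) + 3 = 8.
|f(x) - f(1)| = |5x + 3 - (8)| = |5(x - 1)| = 5|x - 1|.
We need 5|x - 1| < 1/60, i.e. |x - 1| < 1/60 / 5 = 1/300.
So any delta <= 1/300 works. Conversely, if delta > 1/300, then x = 1 + 1/300 satisfies |x - 1| = 1/300 < delta but |f(x) - f(1)| = 5 * 1/300 = 1/60, which is not < 1/60; so no larger delta works.
Hence the largest such delta is 1/300.

1/300


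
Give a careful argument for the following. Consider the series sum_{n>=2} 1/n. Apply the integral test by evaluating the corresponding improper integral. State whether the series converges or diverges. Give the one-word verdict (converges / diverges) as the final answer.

Let f(x) = 1/x. Then f is positive, continuous, and decreasing on [2, infinity), so the integral test applies.
Compute the improper integral int_{2}^infinity f(x) dx:
  antiderivative F(x) = log(x).
  As x -> infinity, log(x) -> infinity.
  So int = infinity - log(2) = infinity. By the integral test, the series diverges.

diverges


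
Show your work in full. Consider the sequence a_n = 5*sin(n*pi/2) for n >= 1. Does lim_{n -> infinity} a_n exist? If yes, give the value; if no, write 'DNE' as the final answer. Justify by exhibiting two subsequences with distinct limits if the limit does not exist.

Examine the behaviour of a_n along subsequences.
a_{4k+1} = 5*sin(pi/2 + 2k*pi) = 5 -> 5. a_{4k+3} = 5*sin(3pi/2 + 2k*pi) = -5 -> -5.
Since these two subsequential limits are 5 and -5, distinct, the full sequence cannot converge (a convergent sequence has all subsequences tending to the same limit). So lim a_n does not exist.

DNE


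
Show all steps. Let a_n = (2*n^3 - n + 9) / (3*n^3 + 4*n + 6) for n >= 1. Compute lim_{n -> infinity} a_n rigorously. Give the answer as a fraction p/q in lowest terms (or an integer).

Divide numerator and denominator by n^3, the highest power:
numerator / n^3 = 2 - 1/n^2 + 9/n^3
denominator / n^3 = 3 + 4/n^2 + 6/n^3
As n -> infinity, all terms of the form c/n^k (k >= 1) tend to 0.
So numerator / n^3 -> 2 and denominator / n^3 -> 3.
Therefore lim a_n = 2/3.

2/3


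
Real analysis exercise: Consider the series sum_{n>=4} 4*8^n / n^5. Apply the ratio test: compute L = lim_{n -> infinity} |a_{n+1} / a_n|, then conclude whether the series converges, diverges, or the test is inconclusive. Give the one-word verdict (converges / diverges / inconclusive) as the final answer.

Let a_n denote the general term. Form the ratio a_{n+1}/a_n and simplify:
a_{n+1}/a_n = 8*n^5/(n + 1)^5
Take the limit as n -> infinity: L = 8.
Since L = 8 > 1 (or L = infinity), the ratio test implies the series diverges.

diverges


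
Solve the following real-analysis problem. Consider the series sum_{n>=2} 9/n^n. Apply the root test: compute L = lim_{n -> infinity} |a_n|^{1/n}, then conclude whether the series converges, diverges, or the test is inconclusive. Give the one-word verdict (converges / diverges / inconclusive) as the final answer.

Let a_n denote the general term. Form |a_n|^(1/n) and simplify:
|a_n|^(1/n) = 3^(2/n)/n
Take the limit as n -> infinity: L = 0.
Since L = 0 < 1, the root test implies convergence.

converges


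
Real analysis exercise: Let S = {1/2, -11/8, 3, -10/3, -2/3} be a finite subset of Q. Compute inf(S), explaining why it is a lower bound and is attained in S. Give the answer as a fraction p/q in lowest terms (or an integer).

S is finite, so inf(S) = min(S).
Sorted increasing:
-10/3, -11/8, -2/3, 1/2, 3
The extremum is -10/3.
For every x in S, x >= -10/3. And -10/3 is in S, so it is attained.
Therefore inf(S) = -10/3.

-10/3


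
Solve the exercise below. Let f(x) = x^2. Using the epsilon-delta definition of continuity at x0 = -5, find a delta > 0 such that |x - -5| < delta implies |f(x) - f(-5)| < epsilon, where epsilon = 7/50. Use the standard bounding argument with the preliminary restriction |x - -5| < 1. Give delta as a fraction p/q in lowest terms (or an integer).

Factor: |x^2 - (-5)^2| = |x - -5| * |x + -5|.
Impose |x - -5| < 1 first. Then |x + -5| = |(x - -5) + 2*(-5)| <= |x - -5| + 2*|-5| < 1 + 10 = 11.
So |x^2 - (-5)^2| < delta * 11.
We need delta * 11 <= 7/50, i.e. delta <= 7/50/11 = 7/550.
Since 7/550 < 1, this is tighter than 1; take delta = 7/550.
So delta = 7/550 works.

7/550


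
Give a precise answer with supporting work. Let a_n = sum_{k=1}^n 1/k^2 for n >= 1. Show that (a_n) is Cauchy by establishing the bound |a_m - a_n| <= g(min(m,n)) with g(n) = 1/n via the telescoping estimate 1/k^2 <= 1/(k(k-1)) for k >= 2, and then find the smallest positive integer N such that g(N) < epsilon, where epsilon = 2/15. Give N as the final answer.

For m > n >= 1: |a_m - a_n| = sum_{k=n+1}^m 1/k^2.
Use 1/k^2 <= 1/(k(k-1)) = 1/(k-1) - 1/k for k >= 2:
sum_{k=n+1}^m 1/k^2 <= sum_{k=n+1}^m (1/(k-1) - 1/k) = 1/n - 1/m <= 1/n.
By symmetry the same bound holds with n,m swapped, so |a_m - a_n| <= 1/min(m,n) = g(min(m,n)). Since g(n) -> 0, (a_n) is Cauchy.
Now solve g(N) < 2/15: 1/N < 2/15 <=> N > 1/(2/15) = 15/2.
The smallest integer strictly greater than 15/2 is N = 8.
Check: g(8) = 1/8 < 2/15; g(7) = 1/7 >= 2/15. So N = 8.

8


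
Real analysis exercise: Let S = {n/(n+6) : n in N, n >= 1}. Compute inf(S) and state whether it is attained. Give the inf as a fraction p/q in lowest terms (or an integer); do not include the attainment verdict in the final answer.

Analysis:
- Values: 1/7, 1/4, 1/3, 2/5, ... strictly increasing.
- Minimum is 1/7 (n=1); inf = 1/7 (attained).
- n/(n+6) = 1 - 6/(n+6) -> 1 from below as n -> infinity, and never equals 1.
- So sup = 1 (not attained).
Conclusion: inf(S) = 1/7, attained in S.

1/7


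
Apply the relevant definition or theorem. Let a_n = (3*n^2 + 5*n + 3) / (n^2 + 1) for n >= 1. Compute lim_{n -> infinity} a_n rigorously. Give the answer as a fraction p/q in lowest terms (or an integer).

Divide numerator and denominator by n^2, the highest power:
numerator / n^2 = 3 + 5/n + 3/n^2
denominator / n^2 = 1 + n^(-2)
As n -> infinity, all terms of the form c/n^k (k >= 1) tend to 0.
So numerator / n^2 -> 3 and denominator / n^2 -> 1.
Therefore lim a_n = 3.

3


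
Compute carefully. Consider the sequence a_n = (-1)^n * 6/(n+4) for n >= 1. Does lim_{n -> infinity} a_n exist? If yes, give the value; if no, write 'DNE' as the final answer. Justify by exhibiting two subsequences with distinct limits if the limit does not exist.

Examine the behaviour of a_n along subsequences.
Even-n subsequence a_{2k} = 6/(2k+4) -> 0. Odd-n subsequence a_{2k+1} = -6/(2k+5) -> 0. Both tend to 0, which suggests the limit is 0; verify directly.
|a_n - 0| = 6/(n+4) < 6/n for every n >= 1.
Given epsilon > 0, choose a positive integer N > 6/epsilon. Then for all n >= N, |a_n| < 6/n <= 6/N < epsilon.
So by the definition of the limit, lim a_n exists and equals 0.

0
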